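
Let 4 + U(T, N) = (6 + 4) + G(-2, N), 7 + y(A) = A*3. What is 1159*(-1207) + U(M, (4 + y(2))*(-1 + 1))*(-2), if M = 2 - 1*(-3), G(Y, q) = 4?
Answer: -1398933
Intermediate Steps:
M = 5 (M = 2 + 3 = 5)
y(A) = -7 + 3*A (y(A) = -7 + A*3 = -7 + 3*A)
U(T, N) = 10 (U(T, N) = -4 + ((6 + 4) + 4) = -4 + (10 + 4) = -4 + 14 = 10)
1159*(-1207) + U(M, (4 + y(2))*(-1 + 1))*(-2) = 1159*(-1207) + 10*(-2) = -1398913 - 20 = -1398933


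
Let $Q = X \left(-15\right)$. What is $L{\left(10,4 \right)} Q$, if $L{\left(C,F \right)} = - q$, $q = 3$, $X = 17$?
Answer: $765$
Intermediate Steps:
$L{\left(C,F \right)} = -3$ ($L{\left(C,F \right)} = \left(-1\right) 3 = -3$)
$Q = -255$ ($Q = 17 \left(-15\right) = -255$)
$L{\left(10,4 \right)} Q = \left(-3\right) \left(-255\right) = 765$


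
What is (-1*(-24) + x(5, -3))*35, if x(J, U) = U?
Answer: 735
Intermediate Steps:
(-1*(-24) + x(5, -3))*35 = (-1*(-24) - 3)*35 = (24 - 3)*35 = 21*35 = 735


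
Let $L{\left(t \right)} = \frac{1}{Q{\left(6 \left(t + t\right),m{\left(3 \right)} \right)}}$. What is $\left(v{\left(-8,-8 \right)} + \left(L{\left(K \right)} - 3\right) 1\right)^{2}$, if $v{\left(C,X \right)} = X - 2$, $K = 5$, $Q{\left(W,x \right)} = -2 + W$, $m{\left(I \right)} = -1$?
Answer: $\frac{567009}{3364} \approx 168.55$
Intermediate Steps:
$L{\left(t \right)} = \frac{1}{-2 + 12 t}$ ($L{\left(t \right)} = \frac{1}{-2 + 6 \left(t + t\right)} = \frac{1}{-2 + 6 \cdot 2 t} = \frac{1}{-2 + 12 t}$)
$v{\left(C,X \right)} = -2 + X$ ($v{\left(C,X \right)} = X - 2 = -2 + X$)
$\left(v{\left(-8,-8 \right)} + \left(L{\left(K \right)} - 3\right) 1\right)^{2} = \left(\left(-2 - 8\right) + \left(\frac{1}{2 \left(-1 + 6 \cdot 5\right)} - 3\right) 1\right)^{2} = \left(-10 + \left(\frac{1}{2 \left(-1 + 30\right)} - 3\right) 1\right)^{2} = \left(-10 + \left(\frac{1}{2 \cdot 29} - 3\right) 1\right)^{2} = \left(-10 + \left(\frac{1}{2} \cdot \frac{1}{29} - 3\right) 1\right)^{2} = \left(-10 + \left(\frac{1}{58} - 3\right) 1\right)^{2} = \left(-10 - \frac{173}{58}\right)^{2} = \left(- \frac{753}{58}\right)^{2} = \frac{567009}{3364}$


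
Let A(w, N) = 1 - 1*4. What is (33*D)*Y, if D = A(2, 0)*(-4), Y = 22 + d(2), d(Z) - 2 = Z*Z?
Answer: 11088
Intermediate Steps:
A(w, N) = -3 (A(w, N) = 1 - 4 = -3)
d(Z) = 2 + Z**2 (d(Z) = 2 + Z*Z = 2 + Z**2)
Y = 28 (Y = 22 + (2 + 2**2) = 22 + (2 + 4) = 22 + 6 = 28)
D = 12 (D = -3*(-4) = 12)
(33*D)*Y = (33*12)*28 = 396*28 = 11088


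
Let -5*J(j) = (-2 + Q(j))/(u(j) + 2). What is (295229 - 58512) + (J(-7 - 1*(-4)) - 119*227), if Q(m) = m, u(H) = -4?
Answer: 419407/2 ≈ 2.0970e+5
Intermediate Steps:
J(j) = -⅕ + j/10 (J(j) = -(-2 + j)/(5*(-4 + 2)) = -(-2 + j)/(5*(-2)) = -(-2 + j)*(-1)/(5*2) = -(1 - j/2)/5 = -⅕ + j/10)
(295229 - 58512) + (J(-7 - 1*(-4)) - 119*227) = (295229 - 58512) + ((-⅕ + (-7 - 1*(-4))/10) - 119*227) = 236717 + ((-⅕ + (-7 + 4)/10) - 27013) = 236717 + ((-⅕ + (⅒)*(-3)) - 27013) = 236717 + ((-⅕ - 3/10) - 27013) = 236717 + (-½ - 27013) = 236717 - 54027/2 = 419407/2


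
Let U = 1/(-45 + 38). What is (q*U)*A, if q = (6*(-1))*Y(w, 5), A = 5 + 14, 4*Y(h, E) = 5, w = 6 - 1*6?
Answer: 285/14 ≈ 20.357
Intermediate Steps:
w = 0 (w = 6 - 6 = 0)
Y(h, E) = 5/4 (Y(h, E) = (¼)*5 = 5/4)
U = -⅐ (U = 1/(-7) = -⅐ ≈ -0.14286)
A = 19
q = -15/2 (q = (6*(-1))*(5/4) = -6*5/4 = -15/2 ≈ -7.5000)
(q*U)*A = -15/2*(-⅐)*19 = (15/14)*19 = 285/14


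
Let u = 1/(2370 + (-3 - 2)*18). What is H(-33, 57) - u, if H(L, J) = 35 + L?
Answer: 4559/2280 ≈ 1.9996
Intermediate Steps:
u = 1/2280 (u = 1/(2370 - 5*18) = 1/(2370 - 90) = 1/2280 ≈ 0.00043860)
H(-33, 57) - u = (35 - 33) - 1*1/2280 = 2 - 1/2280 = 4559/2280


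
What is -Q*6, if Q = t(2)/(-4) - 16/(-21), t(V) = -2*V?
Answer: -74/7 ≈ -10.571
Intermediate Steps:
Q = 37/21 (Q = -2*2/(-4) - 16/(-21) = -4*(-¼) - 16*(-1/21) = 1 + 16/21 = 37/21 ≈ 1.7619)
-Q*6 = -1*37/21*6 = -37/21*6 = -74/7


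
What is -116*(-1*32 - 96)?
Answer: 14848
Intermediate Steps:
-116*(-1*32 - 96) = -116*(-32 - 96) = -116*(-128) = 14848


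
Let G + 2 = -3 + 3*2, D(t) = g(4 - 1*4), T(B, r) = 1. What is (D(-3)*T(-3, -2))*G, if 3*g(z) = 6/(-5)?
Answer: -⅖ ≈ -0.40000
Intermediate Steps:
g(z) = -⅖ (g(z) = (6/(-5))/3 = (6*(-⅕))/3 = (⅓)*(-6/5) = -⅖)
D(t) = -⅖
G = 1 (G = -2 + (-3 + 3*2) = -2 + (-3 + 6) = -2 + 3 = 1)
(D(-3)*T(-3, -2))*G = -⅖*1*1 = -⅖*1 = -⅖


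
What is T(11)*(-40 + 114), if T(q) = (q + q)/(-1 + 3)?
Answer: 814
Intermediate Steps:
T(q) = q (T(q) = (2*q)/2 = (2*q)*(½) = q)
T(11)*(-40 + 114) = 11*(-40 + 114) = 11*74 = 814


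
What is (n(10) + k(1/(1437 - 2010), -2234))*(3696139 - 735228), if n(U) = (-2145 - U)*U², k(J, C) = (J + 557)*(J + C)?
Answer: -1419182969687689580/328329 ≈ -4.3224e+12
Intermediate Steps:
k(J, C) = (557 + J)*(C + J)
n(U) = U²*(-2145 - U)
(n(10) + k(1/(1437 - 2010), -2234))*(3696139 - 735228) = (10²*(-2145 - 1*10) + ((1/(1437 - 2010))² + 557*(-2234) + 557/(1437 - 2010) - 2234/(1437 - 2010)))*(3696139 - 735228) = (100*(-2145 - 10) + ((1/(-573))² - 1244338 + 557/(-573) - 2234/(-573)))*2960911 = (100*(-2155) + ((-1/573)² - 1244338 + 557*(-1/573) - 2234*(-1/573)))*2960911 = (-215500 + (1/328329 - 1244338 - 557/573 + 2234/573))*2960911 = (-215500 - 408551290280/328329)*2960911 = -479306189780/328329*2960911 = -1419182969687689580/328329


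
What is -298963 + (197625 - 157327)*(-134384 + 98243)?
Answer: -1456708981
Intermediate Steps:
-298963 + (197625 - 157327)*(-134384 + 98243) = -298963 + 40298*(-36141) = -298963 - 1456410018 = -1456708981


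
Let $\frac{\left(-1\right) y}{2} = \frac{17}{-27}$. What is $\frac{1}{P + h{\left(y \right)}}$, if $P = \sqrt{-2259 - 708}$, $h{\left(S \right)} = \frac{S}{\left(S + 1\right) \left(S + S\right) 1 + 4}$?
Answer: $\frac{540396}{12337868963} - \frac{12475024 i \sqrt{2967}}{37013606889} \approx 4.38 \cdot 10^{-5} - 0.018359 i$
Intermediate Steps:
$y = \frac{34}{27}$ ($y = - 2 \frac{17}{-27} = - 2 \cdot 17 \left(- \frac{1}{27}\right) = \left(-2\right) \left(- \frac{17}{27}\right) = \frac{34}{27} \approx 1.2593$)
$h{\left(S \right)} = \frac{S}{4 + 2 S \left(1 + S\right)}$ ($h{\left(S \right)} = \frac{S}{\left(1 + S\right) 2 S 1 + 4} = \frac{S}{2 S \left(1 + S\right) 1 + 4} = \frac{S}{2 S \left(1 + S\right) + 4} = \frac{S}{4 + 2 S \left(1 + S\right)}$)
$P = i \sqrt{2967}$ ($P = \sqrt{-2967} = i \sqrt{2967} \approx 54.47 i$)
$\frac{1}{P + h{\left(y \right)}} = \frac{1}{i \sqrt{2967} + \frac{1}{2} \cdot \frac{34}{27} \frac{1}{2 + \frac{34}{27} + \left(\frac{34}{27}\right)^{2}}} = \frac{1}{i \sqrt{2967} + \frac{1}{2} \cdot \frac{34}{27} \frac{1}{2 + \frac{34}{27} + \frac{1156}{729}}} = \frac{1}{i \sqrt{2967} + \frac{1}{2} \cdot \frac{34}{27} \frac{1}{\frac{3532}{729}}} = \frac{1}{i \sqrt{2967} + \frac{1}{2} \cdot \frac{34}{27} \cdot \frac{729}{3532}} = \frac{1}{i \sqrt{2967} + \frac{459}{3532}} = \frac{1}{\frac{459}{3532} + i \sqrt{2967}}$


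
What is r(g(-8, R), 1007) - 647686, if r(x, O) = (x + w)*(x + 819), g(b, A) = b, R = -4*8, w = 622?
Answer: -149732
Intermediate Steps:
R = -32
r(x, O) = (622 + x)*(819 + x) (r(x, O) = (x + 622)*(x + 819) = (622 + x)*(819 + x))
r(g(-8, R), 1007) - 647686 = (509418 + (-8)**2 + 1441*(-8)) - 647686 = (509418 + 64 - 11528) - 647686 = 497954 - 647686 = -149732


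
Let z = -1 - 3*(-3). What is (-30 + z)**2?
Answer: 484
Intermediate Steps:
z = 8 (z = -1 + 9 = 8)
(-30 + z)**2 = (-30 + 8)**2 = (-22)**2 = 484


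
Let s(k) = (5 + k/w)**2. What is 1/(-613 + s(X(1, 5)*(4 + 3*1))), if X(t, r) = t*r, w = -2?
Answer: -4/1827 ≈ -0.0021894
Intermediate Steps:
X(t, r) = r*t
s(k) = (5 - k/2)**2 (s(k) = (5 + k/(-2))**2 = (5 + k*(-1/2))**2 = (5 - k/2)**2)
1/(-613 + s(X(1, 5)*(4 + 3*1))) = 1/(-613 + (-10 + (5*1)*(4 + 3*1))**2/4) = 1/(-613 + (-10 + 5*(4 + 3))**2/4) = 1/(-613 + (-10 + 5*7)**2/4) = 1/(-613 + (-10 + 35)**2/4) = 1/(-613 + (1/4)*25**2) = 1/(-613 + (1/4)*625) = 1/(-613 + 625/4) = 1/(-1827/4) = -4/1827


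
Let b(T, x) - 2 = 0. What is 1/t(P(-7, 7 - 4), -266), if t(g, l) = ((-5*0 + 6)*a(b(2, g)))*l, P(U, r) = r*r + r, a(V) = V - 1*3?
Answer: 1/1596 ≈ 0.00062657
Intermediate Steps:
b(T, x) = 2 (b(T, x) = 2 + 0 = 2)
a(V) = -3 + V (a(V) = V - 3 = -3 + V)
P(U, r) = r + r² (P(U, r) = r² + r = r + r²)
t(g, l) = -6*l (t(g, l) = ((-5*0 + 6)*(-3 + 2))*l = ((0 + 6)*(-1))*l = (6*(-1))*l = -6*l)
1/t(P(-7, 7 - 4), -266) = 1/(-6*(-266)) = 1/1596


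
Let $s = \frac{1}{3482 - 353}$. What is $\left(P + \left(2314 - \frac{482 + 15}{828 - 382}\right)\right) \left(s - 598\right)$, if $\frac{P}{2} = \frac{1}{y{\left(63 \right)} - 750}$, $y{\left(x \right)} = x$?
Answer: $- \frac{1326025042024477}{958731858} \approx -1.3831 \cdot 10^{6}$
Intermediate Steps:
$P = - \frac{2}{687}$ ($P = \frac{2}{63 - 750} = \frac{2}{-687} = 2 \left(- \frac{1}{687}\right) = - \frac{2}{687} \approx -0.0029112$)
$s = \frac{1}{3129} \approx 0.00031959$
$\left(P + \left(2314 - \frac{482 + 15}{828 - 382}\right)\right) \left(s - 598\right) = \left(- \frac{2}{687} + \left(2314 - \frac{482 + 15}{828 - 382}\right)\right) \left(\frac{1}{3129} - 598\right) = \left(- \frac{2}{687} + \left(2314 - \frac{497}{446}\right)\right) \left(- \frac{1871141}{3129}\right) = \left(- \frac{2}{687} + \frac{1031547}{446}\right) \left(- \frac{1871141}{3129}\right) = \frac{708671897}{306402} \left(- \frac{1871141}{3129}\right) = - \frac{1326025042024477}{958731858}$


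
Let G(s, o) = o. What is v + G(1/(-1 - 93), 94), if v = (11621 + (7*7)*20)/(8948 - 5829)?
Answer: 305787/3119 ≈ 98.040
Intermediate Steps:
v = 12601/3119 (v = (11621 + 49*20)/3119 = (11621 + 980)*(1/3119) = 12601*(1/3119) = 12601/3119 ≈ 4.0401)
v + G(1/(-1 - 93), 94) = 12601/3119 + 94 = 305787/3119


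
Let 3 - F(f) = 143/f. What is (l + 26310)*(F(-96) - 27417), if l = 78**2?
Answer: -14208013799/16 ≈ -8.8800e+8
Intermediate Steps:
l = 6084
F(f) = 3 - 143/f
(l + 26310)*(F(-96) - 27417) = (6084 + 26310)*((3 - 143/(-96)) - 27417) = 32394*((3 - 143*(-1/96)) - 27417) = 32394*((3 + 143/96) - 27417) = 32394*(431/96 - 27417) = 32394*(-2631601/96) = -14208013799/16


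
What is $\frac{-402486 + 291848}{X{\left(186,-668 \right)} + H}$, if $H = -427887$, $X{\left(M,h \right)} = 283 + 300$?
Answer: $\frac{55319}{213652} \approx 0.25892$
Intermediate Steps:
$X{\left(M,h \right)} = 583$
$\frac{-402486 + 291848}{X{\left(186,-668 \right)} + H} = \frac{-402486 + 291848}{583 - 427887} = - \frac{110638}{-427304} = \left(-110638\right) \left(- \frac{1}{427304}\right) = \frac{55319}{213652}$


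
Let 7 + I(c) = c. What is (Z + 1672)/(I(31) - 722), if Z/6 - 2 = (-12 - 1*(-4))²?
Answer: -1034/349 ≈ -2.9627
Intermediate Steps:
Z = 396 (Z = 12 + 6*(-12 - 1*(-4))² = 12 + 6*(-12 + 4)² = 12 + 6*(-8)² = 12 + 6*64 = 12 + 384 = 396)
I(c) = -7 + c
(Z + 1672)/(I(31) - 722) = (396 + 1672)/((-7 + 31) - 722) = 2068/(24 - 722) = 2068/(-698) = 2068*(-1/698) = -1034/349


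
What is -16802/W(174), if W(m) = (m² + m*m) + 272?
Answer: -8401/30412 ≈ -0.27624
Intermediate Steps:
W(m) = 272 + 2*m² (W(m) = (m² + m²) + 272 = 2*m² + 272 = 272 + 2*m²)
-16802/W(174) = -16802/(272 + 2*174²) = -16802/(272 + 2*30276) = -16802/(272 + 60552) = -16802/60824 = -16802*1/60824 = -8401/30412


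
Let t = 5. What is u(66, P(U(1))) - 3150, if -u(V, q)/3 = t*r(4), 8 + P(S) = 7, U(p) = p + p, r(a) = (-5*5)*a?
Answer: -1650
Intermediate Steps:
r(a) = -25*a
U(p) = 2*p
P(S) = -1 (P(S) = -8 + 7 = -1)
u(V, q) = 1500 (u(V, q) = -15*(-25*4) = -15*(-100) = -3*(-500) = 1500)
u(66, P(U(1))) - 3150 = 1500 - 3150 = -1650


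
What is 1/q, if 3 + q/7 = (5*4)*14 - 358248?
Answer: -1/2505797 ≈ -3.9907e-7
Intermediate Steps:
q = -2505797 (q = -21 + 7*((5*4)*14 - 358248) = -21 + 7*(20*14 - 358248) = -21 + 7*(280 - 358248) = -21 + 7*(-357968) = -21 - 2505776 = -2505797)
1/q = 1/(-2505797) = -1/2505797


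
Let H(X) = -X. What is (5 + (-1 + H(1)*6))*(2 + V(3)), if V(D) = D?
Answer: -10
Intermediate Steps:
(5 + (-1 + H(1)*6))*(2 + V(3)) = (5 + (-1 - 1*1*6))*(2 + 3) = (5 + (-1 - 1*6))*5 = (5 + (-1 - 6))*5 = (5 - 7)*5 = -2*5 = -10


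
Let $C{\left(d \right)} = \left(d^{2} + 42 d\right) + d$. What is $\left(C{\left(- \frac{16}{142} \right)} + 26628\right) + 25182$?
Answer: $\frac{261149850}{5041} \approx 51805.0$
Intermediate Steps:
$C{\left(d \right)} = d^{2} + 43 d$
$\left(C{\left(- \frac{16}{142} \right)} + 26628\right) + 25182 = \left(- \frac{16}{142} \left(43 - \frac{16}{142}\right) + 26628\right) + 25182 = \left(\left(-16\right) \frac{1}{142} \left(43 - \frac{8}{71}\right) + 26628\right) + 25182 = \left(- \frac{8 \left(43 - \frac{8}{71}\right)}{71} + 26628\right) + 25182 = \left(\left(- \frac{8}{71}\right) \frac{3045}{71} + 26628\right) + 25182 = \left(- \frac{24360}{5041} + 26628\right) + 25182 = \frac{134207388}{5041} + 25182 = \frac{261149850}{5041}$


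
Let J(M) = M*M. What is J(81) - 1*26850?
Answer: -20289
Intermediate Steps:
J(M) = M²
J(81) - 1*26850 = 81² - 1*26850 = 6561 - 26850 = -20289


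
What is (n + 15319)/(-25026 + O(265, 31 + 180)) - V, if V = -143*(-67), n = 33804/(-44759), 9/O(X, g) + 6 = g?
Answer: -7029414640988/733635903 ≈ -9581.6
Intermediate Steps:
O(X, g) = 9/(-6 + g)
n = -108/143 (n = 33804*(-1/44759) = -108/143 ≈ -0.75525)
V = 9581
(n + 15319)/(-25026 + O(265, 31 + 180)) - V = (-108/143 + 15319)/(-25026 + 9/(-6 + (31 + 180))) - 1*9581 = 2190509/(143*(-25026 + 9/(-6 + 211))) - 9581 = 2190509/(143*(-25026 + 9/205)) - 9581 = 2190509/(143*(-5130321/205)) - 9581 = (2190509/143)*(-205/5130321) - 9581 = -449054345/733635903 - 9581 = -7029414640988/733635903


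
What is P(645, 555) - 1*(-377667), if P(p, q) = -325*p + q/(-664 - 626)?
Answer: 14451575/86 ≈ 1.6804e+5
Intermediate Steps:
P(p, q) = -325*p - q/1290 (P(p, q) = -325*p + q/(-1290) = -325*p - q/1290)
P(645, 555) - 1*(-377667) = (-325*645 - 1/1290*555) - 1*(-377667) = (-209625 - 37/86) + 377667 = -18027787/86 + 377667 = 14451575/86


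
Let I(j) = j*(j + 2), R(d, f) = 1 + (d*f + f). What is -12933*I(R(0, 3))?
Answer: -310392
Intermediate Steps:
R(d, f) = 1 + f + d*f (R(d, f) = 1 + (f + d*f) = 1 + f + d*f)
I(j) = j*(2 + j)
-12933*I(R(0, 3)) = -12933*(1 + 3 + 0*3)*(2 + (1 + 3 + 0*3)) = -12933*(1 + 3 + 0)*(2 + (1 + 3 + 0)) = -51732*(2 + 4) = -51732*6 = -12933*24 = -310392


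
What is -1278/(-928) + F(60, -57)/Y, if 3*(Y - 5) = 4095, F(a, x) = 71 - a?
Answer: 440267/317840 ≈ 1.3852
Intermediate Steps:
Y = 1370 (Y = 5 + (⅓)*4095 = 5 + 1365 = 1370)
-1278/(-928) + F(60, -57)/Y = -1278/(-928) + (71 - 1*60)/1370 = -1278*(-1/928) + (71 - 60)*(1/1370) = 639/464 + 11*(1/1370) = 639/464 + 11/1370 = 440267/317840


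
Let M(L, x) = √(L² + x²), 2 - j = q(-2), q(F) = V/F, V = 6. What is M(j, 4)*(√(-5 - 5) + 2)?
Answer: √41*(2 + I*√10) ≈ 12.806 + 20.248*I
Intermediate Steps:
q(F) = 6/F
j = 5 (j = 2 - 6/(-2) = 2 - 6*(-1)/2 = 2 - 1*(-3) = 2 + 3 = 5)
M(j, 4)*(√(-5 - 5) + 2) = √(5² + 4²)*(√(-5 - 5) + 2) = √(25 + 16)*(√(-10) + 2) = √41*(I*√10 + 2) = √41*(2 + I*√10)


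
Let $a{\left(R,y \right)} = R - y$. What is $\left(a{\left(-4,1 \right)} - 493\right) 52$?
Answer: $-25896$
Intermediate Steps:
$\left(a{\left(-4,1 \right)} - 493\right) 52 = \left(\left(-4 - 1\right) - 493\right) 52 = \left(-5 - 493\right) 52 = \left(-498\right) 52 = -25896$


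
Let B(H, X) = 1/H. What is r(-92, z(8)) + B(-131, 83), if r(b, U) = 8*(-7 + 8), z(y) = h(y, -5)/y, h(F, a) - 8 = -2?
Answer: 1047/131 ≈ 7.9924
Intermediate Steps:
h(F, a) = 6 (h(F, a) = 8 - 2 = 6)
z(y) = 6/y
r(b, U) = 8 (r(b, U) = 8*1 = 8)
r(-92, z(8)) + B(-131, 83) = 8 + 1/(-131) = 8 - 1/131 = 1047/131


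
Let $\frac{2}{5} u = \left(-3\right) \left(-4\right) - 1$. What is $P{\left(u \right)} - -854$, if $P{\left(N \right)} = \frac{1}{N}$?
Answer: $\frac{46972}{55} \approx 854.04$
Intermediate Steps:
$u = \frac{55}{2}$ ($u = \frac{5 \left(\left(-3\right) \left(-4\right) - 1\right)}{2} = \frac{5 \left(12 - 1\right)}{2} = \frac{5}{2} \cdot 11 = \frac{55}{2} \approx 27.5$)
$P{\left(u \right)} - -854 = \frac{1}{\frac{55}{2}} - -854 = \frac{2}{55} + 854 = \frac{46972}{55}$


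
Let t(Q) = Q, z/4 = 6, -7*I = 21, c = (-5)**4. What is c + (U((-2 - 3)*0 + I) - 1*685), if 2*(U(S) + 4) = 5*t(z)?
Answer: -4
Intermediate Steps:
c = 625
I = -3 (I = -1/7*21 = -3)
z = 24 (z = 4*6 = 24)
U(S) = 56 (U(S) = -4 + (5*24)/2 = -4 + (1/2)*120 = -4 + 60 = 56)
c + (U((-2 - 3)*0 + I) - 1*685) = 625 + (56 - 1*685) = 625 + (56 - 685) = 625 - 629 = -4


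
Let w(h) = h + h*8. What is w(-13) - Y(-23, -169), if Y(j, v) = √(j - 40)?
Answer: -117 - 3*I*√7 ≈ -117.0 - 7.9373*I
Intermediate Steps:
w(h) = 9*h (w(h) = h + 8*h = 9*h)
Y(j, v) = √(-40 + j)
w(-13) - Y(-23, -169) = 9*(-13) - √(-40 - 23) = -117 - √(-63) = -117 - 3*I*√7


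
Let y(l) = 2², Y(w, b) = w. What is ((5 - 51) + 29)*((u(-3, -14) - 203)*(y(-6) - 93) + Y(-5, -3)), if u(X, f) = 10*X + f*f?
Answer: -55896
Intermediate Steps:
y(l) = 4
u(X, f) = f² + 10*X (u(X, f) = 10*X + f² = f² + 10*X)
((5 - 51) + 29)*((u(-3, -14) - 203)*(y(-6) - 93) + Y(-5, -3)) = ((5 - 51) + 29)*((((-14)² + 10*(-3)) - 203)*(4 - 93) - 5) = (-46 + 29)*(((196 - 30) - 203)*(-89) - 5) = -17*((166 - 203)*(-89) - 5) = -17*(-37*(-89) - 5) = -17*(3293 - 5) = -17*3288 = -55896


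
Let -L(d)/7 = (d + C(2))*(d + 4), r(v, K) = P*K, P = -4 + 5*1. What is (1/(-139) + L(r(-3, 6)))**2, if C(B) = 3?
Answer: 7668680041/19321 ≈ 3.9691e+5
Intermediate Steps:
P = 1 (P = -4 + 5 = 1)
r(v, K) = K (r(v, K) = 1*K = K)
L(d) = -7*(3 + d)*(4 + d) (L(d) = -7*(d + 3)*(d + 4) = -7*(3 + d)*(4 + d))
(1/(-139) + L(r(-3, 6)))**2 = (1/(-139) + (-84 - 49*6 - 7*6**2))**2 = (-1/139 + (-84 - 294 - 7*36))**2 = (-1/139 + (-84 - 294 - 252))**2 = (-1/139 - 630)**2 = (-87571/139)**2 = 7668680041/19321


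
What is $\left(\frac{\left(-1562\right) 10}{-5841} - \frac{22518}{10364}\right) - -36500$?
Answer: $\frac{100436312911}{2751642} \approx 36501.0$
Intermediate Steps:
$\left(\frac{\left(-1562\right) 10}{-5841} - \frac{22518}{10364}\right) - -36500 = \left(\left(-15620\right) \left(- \frac{1}{5841}\right) - \frac{11259}{5182}\right) + 36500 = \left(\frac{1420}{531} - \frac{11259}{5182}\right) + 36500 = \frac{1379911}{2751642} + 36500 = \frac{100436312911}{2751642}$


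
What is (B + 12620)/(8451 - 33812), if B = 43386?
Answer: -56006/25361 ≈ -2.2084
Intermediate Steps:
(B + 12620)/(8451 - 33812) = (43386 + 12620)/(8451 - 33812) = 56006/(-25361) = 56006*(-1/25361) = -56006/25361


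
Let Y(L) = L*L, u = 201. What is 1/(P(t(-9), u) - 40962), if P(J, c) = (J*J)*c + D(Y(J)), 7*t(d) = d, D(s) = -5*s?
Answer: -1/40638 ≈ -2.4608e-5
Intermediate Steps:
Y(L) = L²
t(d) = d/7
P(J, c) = -5*J² + c*J² (P(J, c) = (J*J)*c - 5*J² = J²*c - 5*J² = c*J² - 5*J² = -5*J² + c*J²)
1/(P(t(-9), u) - 40962) = 1/(((⅐)*(-9))²*(-5 + 201) - 40962) = 1/((-9/7)²*196 - 40962) = 1/((81/49)*196 - 40962) = 1/(324 - 40962) = 1/(-40638) = -1/40638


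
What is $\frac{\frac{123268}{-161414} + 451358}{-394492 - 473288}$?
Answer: $- \frac{3035640706}{5836326705} \approx -0.52013$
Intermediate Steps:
$\frac{\frac{123268}{-161414} + 451358}{-394492 - 473288} = \frac{123268 \left(- \frac{1}{161414}\right) + 451358}{-867780} = \left(- \frac{61634}{80707} + 451358\right) \left(- \frac{1}{867780}\right) = \frac{36427688472}{80707} \left(- \frac{1}{867780}\right) = - \frac{3035640706}{5836326705}$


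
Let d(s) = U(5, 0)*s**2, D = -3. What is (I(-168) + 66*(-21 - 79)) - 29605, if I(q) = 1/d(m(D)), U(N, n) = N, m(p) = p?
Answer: -1629224/45 ≈ -36205.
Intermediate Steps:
d(s) = 5*s**2
I(q) = 1/45 (I(q) = 1/(5*(-3)**2) = 1/(5*9) = 1/45)
(I(-168) + 66*(-21 - 79)) - 29605 = (1/45 + 66*(-21 - 79)) - 29605 = (1/45 + 66*(-100)) - 29605 = (1/45 - 6600) - 29605 = -296999/45 - 29605 = -1629224/45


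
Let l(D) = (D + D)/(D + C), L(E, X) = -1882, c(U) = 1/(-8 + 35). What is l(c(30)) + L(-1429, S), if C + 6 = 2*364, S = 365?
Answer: -36689588/19495 ≈ -1882.0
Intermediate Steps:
c(U) = 1/27
C = 722 (C = -6 + 2*364 = -6 + 728 = 722)
l(D) = 2*D/(722 + D) (l(D) = (D + D)/(D + 722) = (2*D)/(722 + D) = 2*D/(722 + D))
l(c(30)) + L(-1429, S) = 2*(1/27)/(722 + 1/27) - 1882 = 2*(1/27)/(19495/27) - 1882 = 2*(1/27)*(27/19495) - 1882 = 2/19495 - 1882 = -36689588/19495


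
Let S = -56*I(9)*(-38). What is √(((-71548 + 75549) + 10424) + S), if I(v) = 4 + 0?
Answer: √22937 ≈ 151.45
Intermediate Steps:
I(v) = 4
S = 8512 (S = -56*4*(-38) = -224*(-38) = 8512)
√(((-71548 + 75549) + 10424) + S) = √(((-71548 + 75549) + 10424) + 8512) = √((4001 + 10424) + 8512) = √(14425 + 8512) = √22937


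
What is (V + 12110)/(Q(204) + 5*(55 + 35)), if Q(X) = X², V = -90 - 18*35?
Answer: 5695/21033 ≈ 0.27076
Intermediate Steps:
V = -720 (V = -90 - 630 = -720)
(V + 12110)/(Q(204) + 5*(55 + 35)) = (-720 + 12110)/(204² + 5*(55 + 35)) = 11390/(41616 + 5*90) = 11390/(41616 + 450) = 11390/42066 = 11390*(1/42066) = 5695/21033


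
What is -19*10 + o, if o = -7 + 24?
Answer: -173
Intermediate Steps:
o = 17
-19*10 + o = -19*10 + 17 = -190 + 17 = -173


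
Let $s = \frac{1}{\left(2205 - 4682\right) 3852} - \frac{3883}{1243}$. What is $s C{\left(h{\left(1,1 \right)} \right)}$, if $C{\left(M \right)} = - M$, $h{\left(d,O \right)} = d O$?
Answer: $\frac{3368115725}{1078178652} \approx 3.1239$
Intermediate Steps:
$h{\left(d,O \right)} = O d$
$s = - \frac{3368115725}{1078178652}$ ($s = \frac{1}{-2477} \cdot \frac{1}{3852} - \frac{353}{113} = \left(- \frac{1}{2477}\right) \frac{1}{3852} - \frac{353}{113} = - \frac{1}{9541404} - \frac{353}{113} = - \frac{3368115725}{1078178652} \approx -3.1239$)
$s C{\left(h{\left(1,1 \right)} \right)} = - \frac{3368115725 \left(- 1 \cdot 1\right)}{1078178652} = - \frac{3368115725 \left(\left(-1\right) 1\right)}{1078178652} = \left(- \frac{3368115725}{1078178652}\right) \left(-1\right) = \frac{3368115725}{1078178652}$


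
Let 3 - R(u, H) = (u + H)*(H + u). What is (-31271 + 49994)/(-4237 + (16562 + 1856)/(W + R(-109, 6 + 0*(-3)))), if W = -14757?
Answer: -474871449/107481449 ≈ -4.4182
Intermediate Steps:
R(u, H) = 3 - (H + u)² (R(u, H) = 3 - (u + H)*(H + u) = 3 - (H + u)*(H + u) = 3 - (H + u)²)
(-31271 + 49994)/(-4237 + (16562 + 1856)/(W + R(-109, 6 + 0*(-3)))) = (-31271 + 49994)/(-4237 + (16562 + 1856)/(-14757 + (3 - ((6 + 0*(-3)) - 109)²))) = 18723/(-4237 + 18418/(-14757 + (3 - ((6 + 0) - 109)²))) = 18723/(-4237 + 18418/(-14757 + (3 - (6 - 109)²))) = 18723/(-4237 + 18418/(-14757 + (3 - 1*(-103)²))) = 18723/(-4237 + 18418/(-14757 + (3 - 1*10609))) = 18723/(-4237 + 18418/(-14757 + (3 - 10609))) = 18723/(-4237 + 18418/(-14757 - 10606)) = 18723/(-4237 + 18418/(-25363)) = 18723/(-4237 + 18418*(-1/25363)) = 18723/(-4237 - 18418/25363) = 18723/(-107481449/25363) = 18723*(-25363/107481449) = -474871449/107481449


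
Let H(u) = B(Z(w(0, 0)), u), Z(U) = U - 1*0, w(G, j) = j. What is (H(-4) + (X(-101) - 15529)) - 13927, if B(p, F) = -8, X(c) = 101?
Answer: -29363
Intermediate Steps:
Z(U) = U (Z(U) = U + 0 = U)
H(u) = -8
(H(-4) + (X(-101) - 15529)) - 13927 = (-8 + (101 - 15529)) - 13927 = (-8 - 15428) - 13927 = -15436 - 13927 = -29363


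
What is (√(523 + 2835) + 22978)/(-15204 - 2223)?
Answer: -22978/17427 - √3358/17427 ≈ -1.3219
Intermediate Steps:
(√(523 + 2835) + 22978)/(-15204 - 2223) = (√3358 + 22978)/(-17427) = (22978 + √3358)*(-1/17427) = -22978/17427 - √3358/17427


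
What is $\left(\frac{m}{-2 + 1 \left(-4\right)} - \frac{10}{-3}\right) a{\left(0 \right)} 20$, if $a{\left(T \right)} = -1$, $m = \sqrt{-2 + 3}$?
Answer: $- \frac{190}{3} \approx -63.333$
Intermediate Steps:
$m = 1$ ($m = \sqrt{1} = 1$)
$\left(\frac{m}{-2 + 1 \left(-4\right)} - \frac{10}{-3}\right) a{\left(0 \right)} 20 = \left(1 \frac{1}{-2 + 1 \left(-4\right)} - \frac{10}{-3}\right) \left(-1\right) 20 = \left(1 \frac{1}{-2 - 4} - - \frac{10}{3}\right) \left(-1\right) 20 = \left(1 \frac{1}{-6} + \frac{10}{3}\right) \left(-1\right) 20 = \left(1 \left(- \frac{1}{6}\right) + \frac{10}{3}\right) \left(-1\right) 20 = \left(- \frac{1}{6} + \frac{10}{3}\right) \left(-1\right) 20 = \frac{19}{6} \left(-1\right) 20 = \left(- \frac{19}{6}\right) 20 = - \frac{190}{3}$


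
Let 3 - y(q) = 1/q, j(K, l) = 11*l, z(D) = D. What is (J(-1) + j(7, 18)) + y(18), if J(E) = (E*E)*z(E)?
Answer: 3599/18 ≈ 199.94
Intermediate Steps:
y(q) = 3 - 1/q
J(E) = E**3 (J(E) = (E*E)*E = E**2*E = E**3)
(J(-1) + j(7, 18)) + y(18) = ((-1)**3 + 11*18) + (3 - 1/18) = (-1 + 198) + (3 - 1*1/18) = 197 + (3 - 1/18) = 197 + 53/18 = 3599/18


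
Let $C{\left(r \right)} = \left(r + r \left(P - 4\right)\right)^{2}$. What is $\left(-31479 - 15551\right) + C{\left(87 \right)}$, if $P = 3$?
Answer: $-47030$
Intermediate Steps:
$C{\left(r \right)} = 0$ ($C{\left(r \right)} = \left(r + r \left(3 - 4\right)\right)^{2} = \left(r + r \left(-1\right)\right)^{2} = \left(r - r\right)^{2} = 0^{2} = 0$)
$\left(-31479 - 15551\right) + C{\left(87 \right)} = \left(-31479 - 15551\right) + 0 = -47030 + 0 = -47030$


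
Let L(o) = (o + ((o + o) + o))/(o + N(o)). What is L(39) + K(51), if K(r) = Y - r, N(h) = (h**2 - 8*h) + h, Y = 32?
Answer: -623/33 ≈ -18.879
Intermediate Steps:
N(h) = h**2 - 7*h
K(r) = 32 - r
L(o) = 4*o/(o + o*(-7 + o)) (L(o) = (o + ((o + o) + o))/(o + o*(-7 + o)) = (o + (2*o + o))/(o + o*(-7 + o)) = (o + 3*o)/(o + o*(-7 + o)) = (4*o)/(o + o*(-7 + o)) = 4*o/(o + o*(-7 + o)))
L(39) + K(51) = 4/(-6 + 39) + (32 - 1*51) = 4/33 + (32 - 51) = 4*(1/33) - 19 = 4/33 - 19 = -623/33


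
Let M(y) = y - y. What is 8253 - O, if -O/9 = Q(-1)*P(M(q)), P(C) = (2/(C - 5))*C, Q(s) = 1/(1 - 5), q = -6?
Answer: 8253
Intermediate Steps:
M(y) = 0
Q(s) = -¼ (Q(s) = 1/(-4) = -¼)
P(C) = 2*C/(-5 + C) (P(C) = (2/(-5 + C))*C = 2*C/(-5 + C))
O = 0 (O = -(-9)*2*0/(-5 + 0)/4 = -(-9)*2*0/(-5)/4 = -(-9)*2*0*(-⅕)/4 = -(-9)*0/4 = -9*0 = 0)
8253 - O = 8253 - 1*0 = 8253 + 0 = 8253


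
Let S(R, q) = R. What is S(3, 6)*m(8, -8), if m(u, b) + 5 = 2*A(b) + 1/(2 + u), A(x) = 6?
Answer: 213/10 ≈ 21.300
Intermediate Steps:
m(u, b) = 7 + 1/(2 + u) (m(u, b) = -5 + (2*6 + 1/(2 + u)) = -5 + (12 + 1/(2 + u)) = 7 + 1/(2 + u))
S(3, 6)*m(8, -8) = 3*((15 + 7*8)/(2 + 8)) = 3*((15 + 56)/10) = 3*((⅒)*71) = 3*(71/10) = 213/10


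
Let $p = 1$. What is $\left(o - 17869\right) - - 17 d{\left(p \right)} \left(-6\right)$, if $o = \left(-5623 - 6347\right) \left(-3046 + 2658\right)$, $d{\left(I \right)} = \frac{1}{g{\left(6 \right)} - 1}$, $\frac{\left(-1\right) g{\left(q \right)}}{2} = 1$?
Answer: $4626525$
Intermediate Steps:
$g{\left(q \right)} = -2$ ($g{\left(q \right)} = \left(-2\right) 1 = -2$)
$d{\left(I \right)} = - \frac{1}{3}$ ($d{\left(I \right)} = \frac{1}{-2 - 1} = \frac{1}{-3} = - \frac{1}{3}$)
$o = 4644360$ ($o = \left(-11970\right) \left(-388\right) = 4644360$)
$\left(o - 17869\right) - - 17 d{\left(p \right)} \left(-6\right) = \left(4644360 - 17869\right) - \left(-17\right) \left(- \frac{1}{3}\right) \left(-6\right) = 4626491 - \frac{17}{3} \left(-6\right) = 4626491 - -34 = 4626491 + 34 = 4626525$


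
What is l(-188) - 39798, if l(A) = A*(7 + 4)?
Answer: -41866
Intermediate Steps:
l(A) = 11*A (l(A) = A*11 = 11*A)
l(-188) - 39798 = 11*(-188) - 39798 = -2068 - 39798 = -41866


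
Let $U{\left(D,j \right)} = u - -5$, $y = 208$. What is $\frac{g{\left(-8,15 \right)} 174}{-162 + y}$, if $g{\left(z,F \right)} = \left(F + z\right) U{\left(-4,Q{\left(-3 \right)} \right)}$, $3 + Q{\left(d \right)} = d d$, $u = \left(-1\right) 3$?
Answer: $\frac{1218}{23} \approx 52.957$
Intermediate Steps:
$u = -3$
$Q{\left(d \right)} = -3 + d^{2}$ ($Q{\left(d \right)} = -3 + d d = -3 + d^{2}$)
$U{\left(D,j \right)} = 2$ ($U{\left(D,j \right)} = -3 - -5 = -3 + 5 = 2$)
$g{\left(z,F \right)} = 2 F + 2 z$ ($g{\left(z,F \right)} = \left(F + z\right) 2 = 2 F + 2 z$)
$\frac{g{\left(-8,15 \right)} 174}{-162 + y} = \frac{\left(2 \cdot 15 + 2 \left(-8\right)\right) 174}{-162 + 208} = \frac{\left(30 - 16\right) 174}{46} = 14 \cdot 174 \cdot \frac{1}{46} = 2436 \cdot \frac{1}{46} = \frac{1218}{23}$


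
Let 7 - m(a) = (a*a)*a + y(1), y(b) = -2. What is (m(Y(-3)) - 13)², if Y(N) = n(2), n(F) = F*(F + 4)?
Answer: 2999824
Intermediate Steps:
n(F) = F*(4 + F)
Y(N) = 12 (Y(N) = 2*(4 + 2) = 2*6 = 12)
m(a) = 9 - a³ (m(a) = 7 - ((a*a)*a - 2) = 7 - (a²*a - 2) = 7 - (a³ - 2) = 7 - (-2 + a³) = 7 + (2 - a³) = 9 - a³)
(m(Y(-3)) - 13)² = ((9 - 1*12³) - 13)² = ((9 - 1*1728) - 13)² = ((9 - 1728) - 13)² = (-1719 - 13)² = (-1732)² = 2999824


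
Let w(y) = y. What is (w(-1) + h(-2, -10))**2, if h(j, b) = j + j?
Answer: 25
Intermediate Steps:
h(j, b) = 2*j
(w(-1) + h(-2, -10))**2 = (-1 + 2*(-2))**2 = (-1 - 4)**2 = (-5)**2 = 25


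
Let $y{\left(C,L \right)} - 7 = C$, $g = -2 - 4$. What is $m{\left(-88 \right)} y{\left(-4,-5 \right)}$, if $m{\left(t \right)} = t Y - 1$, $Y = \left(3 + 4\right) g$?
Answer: $11085$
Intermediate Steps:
$g = -6$
$Y = -42$ ($Y = \left(3 + 4\right) \left(-6\right) = 7 \left(-6\right) = -42$)
$y{\left(C,L \right)} = 7 + C$
$m{\left(t \right)} = -1 - 42 t$ ($m{\left(t \right)} = t \left(-42\right) - 1 = - 42 t - 1 = -1 - 42 t$)
$m{\left(-88 \right)} y{\left(-4,-5 \right)} = \left(-1 - -3696\right) \left(7 - 4\right) = \left(-1 + 3696\right) 3 = 3695 \cdot 3 = 11085$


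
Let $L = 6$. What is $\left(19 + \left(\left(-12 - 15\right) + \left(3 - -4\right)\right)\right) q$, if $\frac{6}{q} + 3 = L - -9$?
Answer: $- \frac{1}{2} \approx -0.5$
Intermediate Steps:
$q = \frac{1}{2}$ ($q = \frac{6}{-3 + \left(6 - -9\right)} = \frac{6}{-3 + \left(6 + 9\right)} = \frac{6}{-3 + 15} = \frac{6}{12} = 6 \cdot \frac{1}{12} = \frac{1}{2} \approx 0.5$)
$\left(19 + \left(\left(-12 - 15\right) + \left(3 - -4\right)\right)\right) q = \left(19 + \left(\left(-12 - 15\right) + \left(3 - -4\right)\right)\right) \frac{1}{2} = \left(19 + \left(-27 + \left(3 + 4\right)\right)\right) \frac{1}{2} = \left(19 + \left(-27 + 7\right)\right) \frac{1}{2} = \left(19 - 20\right) \frac{1}{2} = \left(-1\right) \frac{1}{2} = - \frac{1}{2}$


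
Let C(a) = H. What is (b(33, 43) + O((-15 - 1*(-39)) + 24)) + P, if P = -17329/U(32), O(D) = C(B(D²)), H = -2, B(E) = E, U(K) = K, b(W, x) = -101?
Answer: -20625/32 ≈ -644.53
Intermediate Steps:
C(a) = -2
O(D) = -2
P = -17329/32 ≈ -541.53
(b(33, 43) + O((-15 - 1*(-39)) + 24)) + P = (-101 - 2) - 17329/32 = -103 - 17329/32 = -20625/32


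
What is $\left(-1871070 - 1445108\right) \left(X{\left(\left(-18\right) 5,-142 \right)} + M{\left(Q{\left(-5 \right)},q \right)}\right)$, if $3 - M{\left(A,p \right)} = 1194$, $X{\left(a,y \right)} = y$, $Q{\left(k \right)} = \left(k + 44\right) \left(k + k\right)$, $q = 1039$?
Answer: $4420465274$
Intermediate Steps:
$Q{\left(k \right)} = 2 k \left(44 + k\right)$ ($Q{\left(k \right)} = \left(44 + k\right) 2 k = 2 k \left(44 + k\right)$)
$M{\left(A,p \right)} = -1191$ ($M{\left(A,p \right)} = 3 - 1194 = -1191$)
$\left(-1871070 - 1445108\right) \left(X{\left(\left(-18\right) 5,-142 \right)} + M{\left(Q{\left(-5 \right)},q \right)}\right) = \left(-1871070 - 1445108\right) \left(-142 - 1191\right) = \left(-3316178\right) \left(-1333\right) = 4420465274$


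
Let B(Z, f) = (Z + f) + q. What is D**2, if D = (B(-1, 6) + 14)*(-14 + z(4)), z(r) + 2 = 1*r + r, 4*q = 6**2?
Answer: 50176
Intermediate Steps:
q = 9 (q = (1/4)*6**2 = (1/4)*36 = 9)
z(r) = -2 + 2*r (z(r) = -2 + (1*r + r) = -2 + (r + r) = -2 + 2*r)
B(Z, f) = 9 + Z + f (B(Z, f) = (Z + f) + 9 = 9 + Z + f)
D = -224 (D = ((9 - 1 + 6) + 14)*(-14 + (-2 + 2*4)) = (14 + 14)*(-14 + (-2 + 8)) = 28*(-14 + 6) = 28*(-8) = -224)
D**2 = (-224)**2 = 50176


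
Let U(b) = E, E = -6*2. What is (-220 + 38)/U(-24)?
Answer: 91/6 ≈ 15.167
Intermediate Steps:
E = -12
U(b) = -12
(-220 + 38)/U(-24) = (-220 + 38)/(-12) = -182*(-1/12) = 91/6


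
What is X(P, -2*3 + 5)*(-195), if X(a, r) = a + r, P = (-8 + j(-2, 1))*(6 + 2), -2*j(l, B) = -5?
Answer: 8775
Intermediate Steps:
j(l, B) = 5/2 (j(l, B) = -½*(-5) = 5/2)
P = -44 (P = (-8 + 5/2)*(6 + 2) = -11/2*8 = -44)
X(P, -2*3 + 5)*(-195) = (-44 + (-2*3 + 5))*(-195) = (-44 + (-6 + 5))*(-195) = (-44 - 1)*(-195) = -45*(-195) = 8775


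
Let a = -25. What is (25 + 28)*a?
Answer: -1325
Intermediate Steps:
(25 + 28)*a = (25 + 28)*(-25) = 53*(-25) = -1325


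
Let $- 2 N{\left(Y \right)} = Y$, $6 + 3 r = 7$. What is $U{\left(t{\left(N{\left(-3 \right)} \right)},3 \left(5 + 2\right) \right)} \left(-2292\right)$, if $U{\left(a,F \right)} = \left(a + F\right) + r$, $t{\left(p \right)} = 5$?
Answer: $-60356$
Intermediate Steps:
$r = \frac{1}{3}$ ($r = -2 + \frac{1}{3} \cdot 7 = -2 + \frac{7}{3} = \frac{1}{3} \approx 0.33333$)
$N{\left(Y \right)} = - \frac{Y}{2}$
$U{\left(a,F \right)} = \frac{1}{3} + F + a$ ($U{\left(a,F \right)} = \left(a + F\right) + \frac{1}{3} = \left(F + a\right) + \frac{1}{3} = \frac{1}{3} + F + a$)
$U{\left(t{\left(N{\left(-3 \right)} \right)},3 \left(5 + 2\right) \right)} \left(-2292\right) = \left(\frac{1}{3} + 3 \left(5 + 2\right) + 5\right) \left(-2292\right) = \left(\frac{1}{3} + 3 \cdot 7 + 5\right) \left(-2292\right) = \left(\frac{1}{3} + 21 + 5\right) \left(-2292\right) = \frac{79}{3} \left(-2292\right) = -60356$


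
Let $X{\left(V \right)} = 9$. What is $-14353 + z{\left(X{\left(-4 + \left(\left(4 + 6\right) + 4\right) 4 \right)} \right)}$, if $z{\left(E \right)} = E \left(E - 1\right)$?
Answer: $-14281$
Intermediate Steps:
$z{\left(E \right)} = E \left(-1 + E\right)$
$-14353 + z{\left(X{\left(-4 + \left(\left(4 + 6\right) + 4\right) 4 \right)} \right)} = -14353 + 9 \left(-1 + 9\right) = -14353 + 9 \cdot 8 = -14353 + 72 = -14281$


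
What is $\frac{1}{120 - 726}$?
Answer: $- \frac{1}{606} \approx -0.0016502$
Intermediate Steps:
$\frac{1}{120 - 726} = \frac{1}{-606} = - \frac{1}{606}$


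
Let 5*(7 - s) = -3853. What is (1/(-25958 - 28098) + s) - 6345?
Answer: -1504756877/270280 ≈ -5567.4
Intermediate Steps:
s = 3888/5 (s = 7 - ⅕*(-3853) = 7 + 3853/5 = 3888/5 ≈ 777.60)
(1/(-25958 - 28098) + s) - 6345 = (1/(-25958 - 28098) + 3888/5) - 6345 = (1/(-54056) + 3888/5) - 6345 = (-1/54056 + 3888/5) - 6345 = 210169723/270280 - 6345 = -1504756877/270280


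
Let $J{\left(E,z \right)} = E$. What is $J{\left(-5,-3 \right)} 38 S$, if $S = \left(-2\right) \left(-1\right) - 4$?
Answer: $380$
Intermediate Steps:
$S = -2$ ($S = 2 - 4 = -2$)
$J{\left(-5,-3 \right)} 38 S = \left(-5\right) 38 \left(-2\right) = \left(-190\right) \left(-2\right) = 380$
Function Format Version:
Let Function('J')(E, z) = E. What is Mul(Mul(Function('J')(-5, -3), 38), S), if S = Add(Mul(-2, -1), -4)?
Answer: 380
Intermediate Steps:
S = -2 (S = Add(2, -4) = -2)
Mul(Mul(Function('J')(-5, -3), 38), S) = Mul(Mul(-5, 38), -2) = Mul(-190, -2) = 380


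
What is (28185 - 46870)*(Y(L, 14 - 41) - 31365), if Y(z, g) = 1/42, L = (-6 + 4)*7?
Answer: 24614292365/42 ≈ 5.8605e+8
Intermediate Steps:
L = -14 (L = -2*7 = -14)
Y(z, g) = 1/42
(28185 - 46870)*(Y(L, 14 - 41) - 31365) = (28185 - 46870)*(1/42 - 31365) = -18685*(-1317329/42) = 24614292365/42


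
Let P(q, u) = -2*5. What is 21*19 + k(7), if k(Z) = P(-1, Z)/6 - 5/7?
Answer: 8329/21 ≈ 396.62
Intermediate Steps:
P(q, u) = -10
k(Z) = -50/21 (k(Z) = -10/6 - 5/7 = -10*⅙ - 5*⅐ = -5/3 - 5/7 = -50/21)
21*19 + k(7) = 21*19 - 50/21 = 399 - 50/21 = 8329/21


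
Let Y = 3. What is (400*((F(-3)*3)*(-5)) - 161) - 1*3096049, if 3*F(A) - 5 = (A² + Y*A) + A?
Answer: -3100210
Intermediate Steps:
F(A) = 5/3 + A²/3 + 4*A/3 (F(A) = 5/3 + ((A² + 3*A) + A)/3 = 5/3 + (A² + 4*A)/3 = 5/3 + (A²/3 + 4*A/3) = 5/3 + A²/3 + 4*A/3)
(400*((F(-3)*3)*(-5)) - 161) - 1*3096049 = (400*(((5/3 + (⅓)*(-3)² + (4/3)*(-3))*3)*(-5)) - 161) - 1*3096049 = (400*(((5/3 + (⅓)*9 - 4)*3)*(-5)) - 161) - 3096049 = (400*(((5/3 + 3 - 4)*3)*(-5)) - 161) - 3096049 = (400*(((⅔)*3)*(-5)) - 161) - 3096049 = (400*(2*(-5)) - 161) - 3096049 = (400*(-10) - 161) - 3096049 = (-4000 - 161) - 3096049 = -4161 - 3096049 = -3100210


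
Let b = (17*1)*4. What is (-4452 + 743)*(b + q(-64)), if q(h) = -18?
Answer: -185450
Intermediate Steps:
b = 68 (b = 17*4 = 68)
(-4452 + 743)*(b + q(-64)) = (-4452 + 743)*(68 - 18) = -3709*50 = -185450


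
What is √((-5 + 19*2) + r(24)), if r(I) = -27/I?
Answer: √510/4 ≈ 5.6458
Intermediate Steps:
√((-5 + 19*2) + r(24)) = √((-5 + 19*2) - 27/24) = √((-5 + 38) - 27*1/24) = √(33 - 9/8) = √(255/8) = √510/4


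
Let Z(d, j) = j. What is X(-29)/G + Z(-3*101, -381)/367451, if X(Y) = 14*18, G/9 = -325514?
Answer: -9593533/8543603201 ≈ -0.0011229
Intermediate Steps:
G = -2929626 (G = 9*(-325514) = -2929626)
X(Y) = 252
X(-29)/G + Z(-3*101, -381)/367451 = 252/(-2929626) - 381/367451 = 252*(-1/2929626) - 381*1/367451 = -2/23251 - 381/367451 = -9593533/8543603201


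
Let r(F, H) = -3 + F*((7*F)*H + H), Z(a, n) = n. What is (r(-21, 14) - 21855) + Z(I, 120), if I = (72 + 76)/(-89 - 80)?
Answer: 21186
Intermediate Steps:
I = -148/169 (I = 148/(-169) = 148*(-1/169) = -148/169 ≈ -0.87574)
r(F, H) = -3 + F*(H + 7*F*H) (r(F, H) = -3 + F*(7*F*H + H) = -3 + F*(H + 7*F*H))
(r(-21, 14) - 21855) + Z(I, 120) = ((-3 - 21*14 + 7*14*(-21)²) - 21855) + 120 = ((-3 - 294 + 7*14*441) - 21855) + 120 = ((-3 - 294 + 43218) - 21855) + 120 = (42921 - 21855) + 120 = 21066 + 120 = 21186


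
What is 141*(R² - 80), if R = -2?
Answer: -10716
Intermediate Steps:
141*(R² - 80) = 141*((-2)² - 80) = 141*(4 - 80) = 141*(-76) = -10716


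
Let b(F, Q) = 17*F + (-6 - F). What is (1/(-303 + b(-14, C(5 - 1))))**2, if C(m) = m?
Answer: 1/284089 ≈ 3.5200e-6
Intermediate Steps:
b(F, Q) = -6 + 16*F
(1/(-303 + b(-14, C(5 - 1))))**2 = (1/(-303 + (-6 + 16*(-14))))**2 = (1/(-303 + (-6 - 224)))**2 = (1/(-303 - 230))**2 = (1/(-533))**2 = (-1/533)**2 = 1/284089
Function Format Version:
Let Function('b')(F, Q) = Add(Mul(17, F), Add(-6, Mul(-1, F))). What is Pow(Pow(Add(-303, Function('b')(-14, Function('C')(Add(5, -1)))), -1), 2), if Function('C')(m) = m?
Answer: Rational(1, 284089) ≈ 3.5200e-6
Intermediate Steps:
Function('b')(F, Q) = Add(-6, Mul(16, F))
Pow(Pow(Add(-303, Function('b')(-14, Function('C')(Add(5, -1)))), -1), 2) = Pow(Pow(Add(-303, Add(-6, Mul(16, -14))), -1), 2) = Pow(Pow(Add(-303, Add(-6, -224)), -1), 2) = Pow(Pow(Add(-303, -230), -1), 2) = Pow(Pow(-533, -1), 2) = Pow(Rational(-1, 533), 2) = Rational(1, 284089)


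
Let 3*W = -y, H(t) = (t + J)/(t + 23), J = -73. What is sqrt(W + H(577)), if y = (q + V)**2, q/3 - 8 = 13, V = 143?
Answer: I*sqrt(3182511)/15 ≈ 118.93*I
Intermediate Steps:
q = 63 (q = 24 + 3*13 = 24 + 39 = 63)
y = 42436 (y = (63 + 143)**2 = 206**2 = 42436)
H(t) = (-73 + t)/(23 + t) (H(t) = (t - 73)/(t + 23) = (-73 + t)/(23 + t))
W = -42436/3 (W = (-1*42436)/3 = (1/3)*(-42436) = -42436/3 ≈ -14145.)
sqrt(W + H(577)) = sqrt(-42436/3 + (-73 + 577)/(23 + 577)) = sqrt(-42436/3 + 504/600) = sqrt(-42436/3 + (1/600)*504) = sqrt(-42436/3 + 21/25) = sqrt(-1060837/75) = I*sqrt(3182511)/15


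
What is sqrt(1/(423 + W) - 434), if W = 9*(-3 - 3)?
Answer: I*sqrt(6565945)/123 ≈ 20.833*I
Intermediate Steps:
W = -54 (W = 9*(-6) = -54)
sqrt(1/(423 + W) - 434) = sqrt(1/(423 - 54) - 434) = sqrt(1/369 - 434) = sqrt(-160145/369) = I*sqrt(6565945)/123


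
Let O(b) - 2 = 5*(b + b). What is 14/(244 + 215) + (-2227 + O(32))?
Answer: -874381/459 ≈ -1905.0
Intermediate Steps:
O(b) = 2 + 10*b (O(b) = 2 + 5*(b + b) = 2 + 5*(2*b) = 2 + 10*b)
14/(244 + 215) + (-2227 + O(32)) = 14/(244 + 215) + (-2227 + (2 + 10*32)) = 14/459 + (-2227 + (2 + 320)) = (1/459)*14 + (-2227 + 322) = 14/459 - 1905 = -874381/459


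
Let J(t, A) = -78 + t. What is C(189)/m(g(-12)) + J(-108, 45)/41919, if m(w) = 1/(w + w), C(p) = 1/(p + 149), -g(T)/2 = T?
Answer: 324874/2361437 ≈ 0.13757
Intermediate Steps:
g(T) = -2*T
C(p) = 1/(149 + p)
m(w) = 1/(2*w)
C(189)/m(g(-12)) + J(-108, 45)/41919 = 1/((149 + 189)*((1/(2*((-2*(-12))))))) + (-78 - 108)/41919 = 1/(338*(((½)/24))) - 186*1/41919 = 1/(338*(((½)*(1/24)))) - 62/13973 = 1/(338*(1/48)) - 62/13973 = (1/338)*48 - 62/13973 = 24/169 - 62/13973 = 324874/2361437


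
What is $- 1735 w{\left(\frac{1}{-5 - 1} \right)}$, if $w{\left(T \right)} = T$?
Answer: $\frac{1735}{6} \approx 289.17$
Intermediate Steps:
$- 1735 w{\left(\frac{1}{-5 - 1} \right)} = - \frac{1735}{-5 - 1} = - \frac{1735}{-6} = \left(-1735\right) \left(- \frac{1}{6}\right) = \frac{1735}{6}$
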